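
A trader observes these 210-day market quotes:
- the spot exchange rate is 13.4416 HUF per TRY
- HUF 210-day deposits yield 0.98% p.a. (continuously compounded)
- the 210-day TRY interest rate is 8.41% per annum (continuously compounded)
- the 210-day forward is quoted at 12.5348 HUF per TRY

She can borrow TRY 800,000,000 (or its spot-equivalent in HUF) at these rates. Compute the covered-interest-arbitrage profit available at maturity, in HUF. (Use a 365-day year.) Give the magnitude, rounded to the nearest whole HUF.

T = 210/365 years.
Keep in TRY, deliver into the forward: 800,000,000·1.049576029679·12.5348 = HUF 10,524,980,493.46.
Swap to HUF now, deposit: 800,000,000·13.4416·1.005654281612 = HUF 10,814,082,073.37.
The quoted forward undervalues TRY, so borrow TRY, convert to HUF at spot, deposit the HUF at 0.98%, and buy TRY forward at 12.5348 to cover the loan.
The gap between the two covered legs is HUF 289,101,580.

HUF 289,101,580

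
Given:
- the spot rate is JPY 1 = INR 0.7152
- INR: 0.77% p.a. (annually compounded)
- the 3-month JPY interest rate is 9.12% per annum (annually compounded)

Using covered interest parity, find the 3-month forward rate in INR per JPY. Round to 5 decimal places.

T = 3/12 years.
Growth of 1 INR over T: (1 + 0.0077)^(3/12) = 1.0019195.
JPY accumulates by (1 + 0.0912)^(3/12) = 1.0220593.
So F = 0.7152 × 1.0019195 / 1.0220593 = 0.7011069 (INR/JPY).

0.70111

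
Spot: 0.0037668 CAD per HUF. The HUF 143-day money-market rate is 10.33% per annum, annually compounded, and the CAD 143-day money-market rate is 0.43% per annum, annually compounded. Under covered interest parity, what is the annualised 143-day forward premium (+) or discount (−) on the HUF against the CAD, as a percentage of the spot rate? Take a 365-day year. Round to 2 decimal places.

T = 143/365 years.
F = S · g_CAD/g_HUF = 0.0037668 × 1.0016825/1.0392656 = 0.0036305807.
(F − S)/S ÷ T = (0.0036305807 − 0.0037668)/0.0037668/(143/365) = -0.092305 → -9.23%.

-9.23%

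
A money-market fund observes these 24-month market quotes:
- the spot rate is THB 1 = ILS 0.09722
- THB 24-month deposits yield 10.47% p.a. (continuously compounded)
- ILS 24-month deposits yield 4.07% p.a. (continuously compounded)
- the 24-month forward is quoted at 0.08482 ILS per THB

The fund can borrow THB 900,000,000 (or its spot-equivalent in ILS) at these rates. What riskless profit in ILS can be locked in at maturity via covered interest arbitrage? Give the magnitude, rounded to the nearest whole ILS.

T = 2 years.
Invest the THB and cover forward: 900,000,000 × 1.2329380751 × 0.08482 = ILS 94,120,026.78.
Convert at spot and invest in ILS: 900,000,000 × 0.09722 × 1.0848047317 = ILS 94,918,244.41.
The quoted forward undervalues THB, so borrow THB, convert to ILS at spot, deposit the ILS at 4.07%, and buy THB forward at 0.08482 to cover the loan.
Arbitrage profit = |94,120,026.78 − 94,918,244.41| = ILS 798,218.

ILS 798,218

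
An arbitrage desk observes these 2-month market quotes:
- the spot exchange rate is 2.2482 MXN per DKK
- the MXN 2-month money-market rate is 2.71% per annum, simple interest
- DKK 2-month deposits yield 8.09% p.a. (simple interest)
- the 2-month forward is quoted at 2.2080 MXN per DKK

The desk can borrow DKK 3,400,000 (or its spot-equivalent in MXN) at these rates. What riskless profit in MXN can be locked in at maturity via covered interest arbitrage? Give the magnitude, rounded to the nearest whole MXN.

MXN 69,983

T = 2/12 years.
Invest the DKK and cover forward: 3,400,000 × 1.013483333 × 2.2080 = MXN 7,608,422.08.
Convert at spot and invest in MXN: 3,400,000 × 2.2482 × 1.004516667 = MXN 7,678,404.86.
The quoted forward undervalues DKK, so borrow DKK, convert to MXN at spot, deposit the MXN at 2.71%, and buy DKK forward at 2.2080 to cover the loan.
Profit = 7,678,404.86 − 7,608,422.08 = MXN 69,983.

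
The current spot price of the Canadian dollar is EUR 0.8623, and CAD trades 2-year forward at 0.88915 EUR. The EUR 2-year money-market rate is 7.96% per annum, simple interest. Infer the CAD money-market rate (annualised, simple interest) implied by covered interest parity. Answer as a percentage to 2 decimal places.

6.21%

T = 2 years.
By CIP, F/S equals the EUR-to-CAD growth ratio: 0.88915/0.8623 = 1.0311377.
The EUR side grows by 1 + 0.0796×2 = 1.159200.
So the CAD growth factor = 1.1241951.
r = (1.1241951 − 1)/2 = 0.062098 → 6.21%.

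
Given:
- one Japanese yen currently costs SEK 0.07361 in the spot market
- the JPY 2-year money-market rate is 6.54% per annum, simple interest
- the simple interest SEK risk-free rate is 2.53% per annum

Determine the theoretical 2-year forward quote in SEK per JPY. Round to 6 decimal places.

T = 2 years.
SEK accumulates by 1 + 0.0253×2 = 1.050600.
Growth of 1 JPY over T: 1 + 0.0654×2 = 1.130800.
So F = 0.07361 × 1.050600 / 1.130800 = 0.06838934 (SEK/JPY).

0.068389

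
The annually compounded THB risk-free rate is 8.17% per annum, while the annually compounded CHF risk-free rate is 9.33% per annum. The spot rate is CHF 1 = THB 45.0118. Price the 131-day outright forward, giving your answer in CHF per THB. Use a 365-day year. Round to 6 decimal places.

0.022302

T = 131/365 years.
Growth of 1 THB over T: (1 + 0.0817)^(131/365) = 1.0285871.
CHF growth factor: (1 + 0.0933)^(131/365) = 1.0325325.
Forward (THB per CHF) = 45.0118 × 1.0285871 / 1.0325325 = 44.83981.
Invert for CHF per THB: 1 / 44.83981 = 0.022302.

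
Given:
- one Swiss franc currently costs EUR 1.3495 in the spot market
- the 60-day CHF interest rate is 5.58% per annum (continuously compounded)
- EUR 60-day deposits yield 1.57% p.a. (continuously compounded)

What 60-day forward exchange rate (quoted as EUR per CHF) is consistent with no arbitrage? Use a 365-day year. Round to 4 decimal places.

1.3406

T = 60/365 years.
EUR growth factor: e^(0.0157×60/365) = 1.0025842.
CHF accumulates by e^(0.0558×60/365) = 1.0092148.
Forward (EUR per CHF) = 1.3495 × 1.0025842 / 1.0092148 = 1.340634.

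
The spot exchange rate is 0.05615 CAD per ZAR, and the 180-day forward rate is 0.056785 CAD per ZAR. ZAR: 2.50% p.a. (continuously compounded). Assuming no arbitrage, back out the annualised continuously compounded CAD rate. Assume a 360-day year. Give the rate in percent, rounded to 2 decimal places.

4.75%

T = 180/360 years.
CIP gives F = S · g_CAD/g_ZAR, so g_CAD/g_ZAR = 0.056785/0.05615 = 1.0113090.
ZAR growth factor: e^(0.0250×180/360) = 1.0125785.
That pins the CAD growth at 1.0240298.
Take logs: ln 1.0240298 / (180/360) = 0.047491, so 4.75%.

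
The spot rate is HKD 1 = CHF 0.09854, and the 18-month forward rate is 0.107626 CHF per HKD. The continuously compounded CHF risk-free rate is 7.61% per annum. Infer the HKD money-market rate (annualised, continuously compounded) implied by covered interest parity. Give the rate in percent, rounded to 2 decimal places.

T = 18/12 years.
CIP gives F = S · g_CHF/g_HKD, so g_CHF/g_HKD = 0.107626/0.09854 = 1.0922062.
The CHF side grows by e^(0.0761×18/12) = 1.1209203.
That pins the HKD growth at 1.026290.
r = ln(1.026290)/(18/12) = 0.017300 → 1.73%.

1.73%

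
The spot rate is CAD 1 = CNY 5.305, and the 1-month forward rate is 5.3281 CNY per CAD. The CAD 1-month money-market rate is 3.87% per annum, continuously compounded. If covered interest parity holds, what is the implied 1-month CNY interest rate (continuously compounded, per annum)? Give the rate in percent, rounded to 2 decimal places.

9.08%

T = 1/12 years.
CIP gives F = S · g_CNY/g_CAD, so g_CNY/g_CAD = 5.3281/5.305 = 1.0043544.
CAD growth factor: e^(0.0387×1/12) = 1.0032302.
That pins the CNY growth at 1.0075987.
Take logs: ln 1.0075987 / (1/12) = 0.090840, so 9.08%.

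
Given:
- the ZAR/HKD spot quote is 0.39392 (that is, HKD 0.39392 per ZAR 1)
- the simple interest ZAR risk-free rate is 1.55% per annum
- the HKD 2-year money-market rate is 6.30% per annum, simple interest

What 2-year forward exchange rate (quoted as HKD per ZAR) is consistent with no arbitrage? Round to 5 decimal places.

T = 2 years.
Growth of 1 HKD over T: 1 + 0.0630×2 = 1.126000.
ZAR growth factor: 1 + 0.0155×2 = 1.031000.
So F = 0.39392 × 1.126000 / 1.031000 = 0.4302172 (HKD/ZAR).

0.43022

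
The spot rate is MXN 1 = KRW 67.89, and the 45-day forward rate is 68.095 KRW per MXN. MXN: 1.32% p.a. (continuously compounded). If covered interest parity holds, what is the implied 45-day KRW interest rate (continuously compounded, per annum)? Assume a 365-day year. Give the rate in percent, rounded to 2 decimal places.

3.77%

T = 45/365 years.
CIP gives F = S · g_KRW/g_MXN, so g_KRW/g_MXN = 68.095/67.89 = 1.0030196.
The MXN side grows by e^(0.0132×45/365) = 1.0016287.
Hence g_KRW = 1.0046532.
Take logs: ln 1.0046532 / (45/365) = 0.037655, so 3.77%.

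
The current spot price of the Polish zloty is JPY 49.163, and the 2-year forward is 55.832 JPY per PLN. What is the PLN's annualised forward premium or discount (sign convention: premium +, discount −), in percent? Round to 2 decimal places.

T = 2 years.
PLN trades forward at +13.56508% vs spot over the period.
×(1/T) gives 6.78% p.a.

+6.78%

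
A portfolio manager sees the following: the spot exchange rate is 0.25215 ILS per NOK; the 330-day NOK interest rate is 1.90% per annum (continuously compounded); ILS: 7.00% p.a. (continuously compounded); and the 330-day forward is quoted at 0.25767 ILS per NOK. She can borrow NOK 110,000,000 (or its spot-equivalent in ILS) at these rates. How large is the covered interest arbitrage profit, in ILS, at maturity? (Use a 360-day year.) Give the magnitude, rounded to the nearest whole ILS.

ILS 732,924

T = 330/360 years.
Invest the NOK and cover forward: 110,000,000 × 1.0175692212 × 0.25767 = ILS 28,841,676.73.
Convert at spot and invest in ILS: 110,000,000 × 0.25215 × 1.0662700956 = ILS 29,574,600.51.
The quoted forward undervalues NOK, so borrow NOK, convert to ILS at spot, deposit the ILS at 7.00%, and buy NOK forward at 0.25767 to cover the loan.
Profit = 29,574,600.51 − 28,841,676.73 = ILS 732,924.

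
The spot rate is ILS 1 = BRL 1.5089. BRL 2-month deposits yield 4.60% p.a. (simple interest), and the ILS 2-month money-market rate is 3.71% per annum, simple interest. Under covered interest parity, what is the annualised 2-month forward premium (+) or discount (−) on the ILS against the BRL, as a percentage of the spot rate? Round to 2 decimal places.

+0.88%

T = 2/12 years.
F = S · g_BRL/g_ILS = 1.5089 × 1.0076667/1.0061833 = 1.5111245.
(F − S)/S ÷ T = (1.5111245 − 1.5089)/1.5089/(2/12) = 0.008846 → 0.88%.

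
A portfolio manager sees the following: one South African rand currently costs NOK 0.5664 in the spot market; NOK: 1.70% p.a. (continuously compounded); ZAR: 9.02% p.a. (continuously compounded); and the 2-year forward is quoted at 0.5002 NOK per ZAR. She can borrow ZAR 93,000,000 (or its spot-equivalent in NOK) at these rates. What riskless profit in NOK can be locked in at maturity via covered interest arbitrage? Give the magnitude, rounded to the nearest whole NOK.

T = 2 years.
Keep in ZAR, deliver into the forward: 93,000,000·1.1976963459·0.5002 = NOK 55,715,157.24.
Swap to NOK now, deposit: 93,000,000·0.5664·1.0345846067 = NOK 54,496,951.07.
The quoted forward overvalues ZAR, so borrow NOK, buy ZAR at spot, deposit the ZAR at 9.02%, and sell the proceeds forward at 0.5002.
Profit = 55,715,157.24 − 54,496,951.07 = NOK 1,218,206.

NOK 1,218,206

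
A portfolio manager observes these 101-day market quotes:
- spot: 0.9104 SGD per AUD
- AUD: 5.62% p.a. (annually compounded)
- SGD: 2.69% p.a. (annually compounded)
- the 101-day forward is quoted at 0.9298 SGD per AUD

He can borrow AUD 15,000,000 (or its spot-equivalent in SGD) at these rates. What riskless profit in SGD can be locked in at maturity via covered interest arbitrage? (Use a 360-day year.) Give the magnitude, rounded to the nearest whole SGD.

T = 101/360 years.
Keep in AUD, deliver into the forward: 15,000,000·1.0154583568·0.9298 = SGD 14,162,597.70.
Swap to SGD now, deposit: 15,000,000·0.9104·1.007475022 = SGD 13,758,078.90.
The quoted forward overvalues AUD, so borrow SGD, buy AUD at spot, deposit the AUD at 5.62%, and sell the proceeds forward at 0.9298.
The gap between the two covered legs is SGD 404,519.

SGD 404,519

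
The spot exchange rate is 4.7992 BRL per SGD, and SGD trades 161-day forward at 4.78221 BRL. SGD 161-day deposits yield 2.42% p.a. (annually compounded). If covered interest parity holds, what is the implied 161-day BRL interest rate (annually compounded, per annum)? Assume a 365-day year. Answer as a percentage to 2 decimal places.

T = 161/365 years.
F/S = 4.78221/4.7992 = 0.9964598 = (growth of BRL) / (growth of SGD).
SGD growth factor: (1 + 0.0242)^(161/365) = 1.0106032.
That pins the BRL growth at 1.0070255.
Annualise: 1.0070255^(365/161) − 1 = 0.015998 = 1.60%.

1.60%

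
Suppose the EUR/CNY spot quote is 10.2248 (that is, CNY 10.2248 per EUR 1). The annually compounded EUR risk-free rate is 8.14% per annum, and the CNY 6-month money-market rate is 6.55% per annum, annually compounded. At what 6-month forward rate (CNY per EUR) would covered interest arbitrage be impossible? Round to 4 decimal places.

T = 6/12 years.
Growth of 1 CNY over T: (1 + 0.0655)^(6/12) = 1.03223059.
EUR growth factor: (1 + 0.0814)^(6/12) = 1.03990384.
So F = 10.2248 × 1.03223059 / 1.03990384 = 10.149353 (CNY/EUR).

10.1494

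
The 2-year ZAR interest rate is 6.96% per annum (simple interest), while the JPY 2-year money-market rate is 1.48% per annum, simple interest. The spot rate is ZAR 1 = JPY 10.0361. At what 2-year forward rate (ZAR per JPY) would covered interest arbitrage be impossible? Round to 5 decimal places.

0.11025

T = 2 years.
Growth of 1 JPY over T: 1 + 0.0148×2 = 1.029600.
ZAR growth factor: 1 + 0.0696×2 = 1.139200.
CIP: F = S · (grow JPY)/(grow ZAR) = 10.0361 × 1.029600/1.139200 = 9.070548 JPY per ZAR.
Quoted the other way: 1/9.070548 = 0.11025 ZAR per JPY.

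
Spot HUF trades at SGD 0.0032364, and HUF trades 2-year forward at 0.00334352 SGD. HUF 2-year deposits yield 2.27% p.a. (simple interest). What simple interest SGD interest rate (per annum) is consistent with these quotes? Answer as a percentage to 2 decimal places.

T = 2 years.
CIP gives F = S · g_SGD/g_HUF, so g_SGD/g_HUF = 0.00334352/0.0032364 = 1.0330985.
The HUF side grows by 1 + 0.0227×2 = 1.045400.
That pins the SGD growth at 1.0800012.
r = (1.0800012 − 1)/2 = 0.040001 → 4.00%.

4.00%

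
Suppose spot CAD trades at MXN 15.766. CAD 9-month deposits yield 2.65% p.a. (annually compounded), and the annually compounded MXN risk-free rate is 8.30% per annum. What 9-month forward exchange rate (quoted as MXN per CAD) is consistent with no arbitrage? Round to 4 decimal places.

T = 9/12 years.
Growth of 1 MXN over T: (1 + 0.0830)^(9/12) = 1.0616255.
Growth of 1 CAD over T: (1 + 0.0265)^(9/12) = 1.01980988.
CIP: F = S · (grow MXN)/(grow CAD) = 15.766 × 1.0616255/1.01980988 = 16.412459 MXN per CAD.

16.4125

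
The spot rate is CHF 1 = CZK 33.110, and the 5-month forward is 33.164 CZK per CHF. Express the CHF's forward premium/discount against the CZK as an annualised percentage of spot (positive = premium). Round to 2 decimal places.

+0.39%

T = 5/12 years.
Period premium: (33.164 − 33.11)/33.11 = 0.0016309.
Per annum: 0.0016309 / (5/12) = 0.003914 = 0.39%.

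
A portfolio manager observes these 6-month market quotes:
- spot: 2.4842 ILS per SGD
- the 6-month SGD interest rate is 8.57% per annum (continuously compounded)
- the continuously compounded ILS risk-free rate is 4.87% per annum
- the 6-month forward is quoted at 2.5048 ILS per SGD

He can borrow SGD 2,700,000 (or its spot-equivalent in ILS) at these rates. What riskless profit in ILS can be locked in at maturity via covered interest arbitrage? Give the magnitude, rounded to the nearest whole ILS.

T = 6/12 years.
Keep in SGD, deliver into the forward: 2,700,000·1.043781316·2.5048 = ILS 7,059,051.29.
Swap to ILS now, deposit: 2,700,000·2.4842·1.024648882 = ILS 6,872,668.43.
The quoted forward overvalues SGD, so borrow ILS, buy SGD at spot, deposit the SGD at 8.57%, and sell the proceeds forward at 2.5048.
Profit = 7,059,051.29 − 6,872,668.43 = ILS 186,383.

ILS 186,383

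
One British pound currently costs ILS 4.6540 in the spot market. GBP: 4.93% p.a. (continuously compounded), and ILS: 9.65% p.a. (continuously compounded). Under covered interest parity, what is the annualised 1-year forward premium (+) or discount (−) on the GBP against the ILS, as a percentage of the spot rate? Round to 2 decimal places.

T = 1 year.
No-arbitrage forward: 4.654 × 1.1013096 / 1.0505355 = 4.8789354 ILS/GBP.
Annualised premium = (F − S)/S × (1/T) = (4.8789354 − 4.654)/4.654 ÷ 1 = 4.83%.

+4.83%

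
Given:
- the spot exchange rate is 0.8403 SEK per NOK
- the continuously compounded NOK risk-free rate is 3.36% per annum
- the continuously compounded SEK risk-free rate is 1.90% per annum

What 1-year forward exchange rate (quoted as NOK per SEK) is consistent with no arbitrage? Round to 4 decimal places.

T = 1 year.
SEK accumulates by e^(0.0190×1) = 1.0191816.
NOK accumulates by e^(0.0336×1) = 1.0341709.
CIP: F = S · (grow SEK)/(grow NOK) = 0.8403 × 1.0191816/1.0341709 = 0.8281207 SEK per NOK.
Invert for NOK per SEK: 1 / 0.8281207 = 1.2076.

1.2076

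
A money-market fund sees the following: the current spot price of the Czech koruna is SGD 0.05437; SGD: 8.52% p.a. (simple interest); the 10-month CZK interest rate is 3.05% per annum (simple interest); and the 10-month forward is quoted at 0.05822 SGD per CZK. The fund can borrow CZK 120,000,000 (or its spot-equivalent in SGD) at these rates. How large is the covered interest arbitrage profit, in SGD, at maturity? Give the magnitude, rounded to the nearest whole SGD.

T = 10/12 years.
Invest the CZK and cover forward: 120,000,000 × 1.025416667 × 0.05822 = SGD 7,163,971.00.
Convert at spot and invest in SGD: 120,000,000 × 0.05437 × 1.071000 = SGD 6,987,632.40.
The quoted forward overvalues CZK, so borrow SGD, buy CZK at spot, deposit the CZK at 3.05%, and sell the proceeds forward at 0.05822.
Profit = 7,163,971.00 − 6,987,632.40 = SGD 176,339.

SGD 176,339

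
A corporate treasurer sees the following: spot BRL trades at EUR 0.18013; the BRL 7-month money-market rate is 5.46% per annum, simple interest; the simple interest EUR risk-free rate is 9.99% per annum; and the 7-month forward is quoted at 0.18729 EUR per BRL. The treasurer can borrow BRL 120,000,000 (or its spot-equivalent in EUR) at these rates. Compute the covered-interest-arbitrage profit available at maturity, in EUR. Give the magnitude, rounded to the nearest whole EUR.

EUR 315,373

T = 7/12 years.
Invest the BRL and cover forward: 120,000,000 × 1.031850 × 0.18729 = EUR 23,190,622.38.
Convert at spot and invest in EUR: 120,000,000 × 0.18013 × 1.058275 = EUR 22,875,249.09.
The quoted forward overvalues BRL, so borrow EUR, buy BRL at spot, deposit the BRL at 5.46%, and sell the proceeds forward at 0.18729.
Arbitrage profit = |23,190,622.38 − 22,875,249.09| = EUR 315,373.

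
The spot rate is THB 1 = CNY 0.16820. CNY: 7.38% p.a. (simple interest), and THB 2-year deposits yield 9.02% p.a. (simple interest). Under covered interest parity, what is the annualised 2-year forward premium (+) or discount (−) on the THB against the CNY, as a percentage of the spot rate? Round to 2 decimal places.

T = 2 years.
CIP forward (CNY per THB) = 0.1682 × 1.147600/1.180400 = 0.16352619.
Annualised premium = (F − S)/S × (1/T) = (0.16352619 − 0.1682)/0.1682 ÷ 2 = -1.39%.

-1.39%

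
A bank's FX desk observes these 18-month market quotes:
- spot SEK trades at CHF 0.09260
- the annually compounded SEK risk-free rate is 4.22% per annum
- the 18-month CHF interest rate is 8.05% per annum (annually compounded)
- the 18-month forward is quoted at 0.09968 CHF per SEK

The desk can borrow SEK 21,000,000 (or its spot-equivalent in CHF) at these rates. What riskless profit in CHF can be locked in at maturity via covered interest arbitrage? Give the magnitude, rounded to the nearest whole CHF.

T = 18/12 years.
Keep in SEK, deliver into the forward: 21,000,000·1.063963191·0.09968 = CHF 2,227,172.87.
Swap to CHF now, deposit: 21,000,000·0.09260·1.123148436 = CHF 2,184,074.45.
The quoted forward overvalues SEK, so borrow CHF, buy SEK at spot, deposit the SEK at 4.22%, and sell the proceeds forward at 0.09968.
Profit = 2,227,172.87 − 2,184,074.45 = CHF 43,098.

CHF 43,098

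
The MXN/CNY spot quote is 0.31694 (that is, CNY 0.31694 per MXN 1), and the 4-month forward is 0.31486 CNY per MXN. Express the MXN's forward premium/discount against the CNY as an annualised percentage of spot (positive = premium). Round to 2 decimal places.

T = 4/12 years.
MXN trades forward at -0.65628% vs spot over the period.
Per annum: -0.0065628 / (4/12) = -0.019688 = -1.97%.

-1.97%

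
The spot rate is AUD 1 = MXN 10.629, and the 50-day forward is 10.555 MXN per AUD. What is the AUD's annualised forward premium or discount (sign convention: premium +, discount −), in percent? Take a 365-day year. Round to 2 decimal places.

-5.08%

T = 50/365 years.
Period premium: (10.555 − 10.629)/10.629 = -0.0069621.
Per annum: -0.0069621 / (50/365) = -0.050823 = -5.08%.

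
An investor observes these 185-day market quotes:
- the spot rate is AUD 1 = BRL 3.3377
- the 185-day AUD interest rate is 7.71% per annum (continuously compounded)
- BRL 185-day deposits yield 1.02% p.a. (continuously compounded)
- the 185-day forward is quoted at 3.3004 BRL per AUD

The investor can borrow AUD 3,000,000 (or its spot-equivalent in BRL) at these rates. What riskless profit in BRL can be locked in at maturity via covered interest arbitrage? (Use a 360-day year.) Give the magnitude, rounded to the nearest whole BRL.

BRL 235,646

T = 185/360 years.
Keep in AUD, deliver into the forward: 3,000,000·1.0404162082·3.3004 = BRL 10,301,368.96.
Swap to BRL now, deposit: 3,000,000·3.3377·1.0052554282 = BRL 10,065,723.13.
The quoted forward overvalues AUD, so borrow BRL, buy AUD at spot, deposit the AUD at 7.71%, and sell the proceeds forward at 3.3004.
Profit = 10,301,368.96 − 10,065,723.13 = BRL 235,646.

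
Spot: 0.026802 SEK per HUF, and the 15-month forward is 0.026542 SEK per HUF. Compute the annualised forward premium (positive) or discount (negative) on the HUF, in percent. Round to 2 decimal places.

-0.78%

T = 15/12 years.
HUF trades forward at -0.97008% vs spot over the period.
Per annum: -0.0097008 / (15/12) = -0.007761 = -0.78%.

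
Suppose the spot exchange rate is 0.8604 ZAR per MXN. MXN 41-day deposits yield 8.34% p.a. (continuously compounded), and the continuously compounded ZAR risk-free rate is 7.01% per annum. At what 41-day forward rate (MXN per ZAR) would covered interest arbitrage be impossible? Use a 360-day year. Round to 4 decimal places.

1.1640

T = 41/360 years.
ZAR growth factor: e^(0.0701×41/360) = 1.0080156.
MXN accumulates by e^(0.0834×41/360) = 1.0095436.
CIP: F = S · (grow ZAR)/(grow MXN) = 0.8604 × 1.0080156/1.0095436 = 0.8590977 ZAR per MXN.
Invert for MXN per ZAR: 1 / 0.8590977 = 1.1640.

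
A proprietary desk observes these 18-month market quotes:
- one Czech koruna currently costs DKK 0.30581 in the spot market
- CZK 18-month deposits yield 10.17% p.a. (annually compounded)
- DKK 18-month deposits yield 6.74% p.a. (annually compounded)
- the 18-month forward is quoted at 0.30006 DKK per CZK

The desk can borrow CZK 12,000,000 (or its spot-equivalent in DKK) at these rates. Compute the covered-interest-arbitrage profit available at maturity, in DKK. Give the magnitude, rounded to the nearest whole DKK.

T = 18/12 years.
Route A — deposit CZK, sell forward: 12,000,000 × 1.156365229 × 0.30006 = DKK 4,163,747.41.
Route B — convert at spot, deposit DKK: 12,000,000 × 0.30581 × 1.102784867 = DKK 4,046,911.68.
The quoted forward overvalues CZK, so borrow DKK, buy CZK at spot, deposit the CZK at 10.17%, and sell the proceeds forward at 0.30006.
Profit = 4,163,747.41 − 4,046,911.68 = DKK 116,836.

DKK 116,836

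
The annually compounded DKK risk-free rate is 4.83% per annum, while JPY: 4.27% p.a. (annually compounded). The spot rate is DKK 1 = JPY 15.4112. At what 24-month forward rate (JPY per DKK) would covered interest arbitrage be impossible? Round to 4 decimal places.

15.2470

T = 2 years.
JPY growth factor: (1 + 0.0427)^2 = 1.08722329.
Growth of 1 DKK over T: (1 + 0.0483)^2 = 1.09893289.
CIP: F = S · (grow JPY)/(grow DKK) = 15.4112 × 1.08722329/1.09893289 = 15.246987 JPY per DKK.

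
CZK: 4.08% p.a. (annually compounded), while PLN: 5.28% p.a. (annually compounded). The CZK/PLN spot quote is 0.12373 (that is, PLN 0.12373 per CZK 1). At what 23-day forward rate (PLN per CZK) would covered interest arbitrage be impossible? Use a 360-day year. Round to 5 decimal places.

0.12382

T = 23/360 years.
PLN accumulates by (1 + 0.0528)^(23/360) = 1.0032927.
CZK growth factor: (1 + 0.0408)^(23/360) = 1.0025582.
Forward (PLN per CZK) = 0.12373 × 1.0032927 / 1.0025582 = 0.1238206.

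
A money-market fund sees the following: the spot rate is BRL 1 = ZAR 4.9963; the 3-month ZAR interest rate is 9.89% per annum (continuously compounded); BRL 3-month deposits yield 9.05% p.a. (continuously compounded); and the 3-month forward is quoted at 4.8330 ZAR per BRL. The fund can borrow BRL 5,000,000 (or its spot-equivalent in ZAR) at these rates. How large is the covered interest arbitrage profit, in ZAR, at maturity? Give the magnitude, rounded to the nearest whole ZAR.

ZAR 888,902

T = 3/12 years.
Invest the BRL and cover forward: 5,000,000 × 1.0228828865 × 4.8330 = ZAR 24,717,964.95.
Convert at spot and invest in ZAR: 5,000,000 × 4.9963 × 1.0250331976 = ZAR 25,606,866.83.
The quoted forward undervalues BRL, so borrow BRL, convert to ZAR at spot, deposit the ZAR at 9.89%, and buy BRL forward at 4.8330 to cover the loan.
The gap between the two covered legs is ZAR 888,902.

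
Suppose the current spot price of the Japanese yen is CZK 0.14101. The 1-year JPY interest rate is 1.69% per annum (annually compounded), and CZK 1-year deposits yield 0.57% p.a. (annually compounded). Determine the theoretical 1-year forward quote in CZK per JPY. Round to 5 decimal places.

T = 1 year.
CZK accumulates by (1 + 0.0057)^1 = 1.005700.
JPY growth factor: (1 + 0.0169)^1 = 1.016900.
Forward (CZK per JPY) = 0.14101 × 1.005700 / 1.016900 = 0.1394569.

0.13946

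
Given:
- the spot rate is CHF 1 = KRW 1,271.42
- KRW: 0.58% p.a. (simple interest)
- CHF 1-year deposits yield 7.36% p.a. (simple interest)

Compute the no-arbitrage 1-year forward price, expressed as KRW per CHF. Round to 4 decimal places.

1191.1273

T = 1 year.
Growth of 1 KRW over T: 1 + 0.0058×1 = 1.005800.
CHF growth factor: 1 + 0.0736×1 = 1.073600.
Forward (KRW per CHF) = 1271.42 × 1.005800 / 1.073600 = 1191.127269.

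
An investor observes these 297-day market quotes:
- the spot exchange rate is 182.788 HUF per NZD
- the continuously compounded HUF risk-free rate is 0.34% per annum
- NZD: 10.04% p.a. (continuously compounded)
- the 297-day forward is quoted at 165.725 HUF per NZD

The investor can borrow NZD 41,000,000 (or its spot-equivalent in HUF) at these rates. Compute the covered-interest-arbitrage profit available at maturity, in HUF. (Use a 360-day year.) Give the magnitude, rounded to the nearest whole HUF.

T = 297/360 years.
Invest the NZD and cover forward: 41,000,000 × 1.08635711214 × 165.725 = HUF 7,381,497,828.79.
Convert at spot and invest in HUF: 41,000,000 × 182.788 × 1.002808937693 = HUF 7,515,359,044.22.
The quoted forward undervalues NZD, so borrow NZD, convert to HUF at spot, deposit the HUF at 0.34%, and buy NZD forward at 165.725 to cover the loan.
The gap between the two covered legs is HUF 133,861,215.

HUF 133,861,215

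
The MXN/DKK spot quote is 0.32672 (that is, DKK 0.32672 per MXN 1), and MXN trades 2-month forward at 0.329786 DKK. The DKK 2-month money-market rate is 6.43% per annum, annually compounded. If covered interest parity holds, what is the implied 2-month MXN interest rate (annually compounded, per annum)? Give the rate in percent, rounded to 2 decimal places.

0.63%

T = 2/12 years.
CIP gives F = S · g_DKK/g_MXN, so g_DKK/g_MXN = 0.329786/0.32672 = 1.0093842.
DKK growth factor: (1 + 0.0643)^(2/12) = 1.0104403.
That pins the MXN growth at 1.0010463.
r = 1.0010463^(12/2) − 1 = 0.006294 → 0.63%.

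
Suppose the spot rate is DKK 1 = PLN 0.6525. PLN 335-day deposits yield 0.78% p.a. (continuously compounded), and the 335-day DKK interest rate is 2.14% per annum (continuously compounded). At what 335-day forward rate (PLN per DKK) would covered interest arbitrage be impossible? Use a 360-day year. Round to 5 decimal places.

T = 335/360 years.
PLN accumulates by e^(0.0078×335/360) = 1.0072847.
DKK growth factor: e^(0.0214×335/360) = 1.0201135.
Forward (PLN per DKK) = 0.6525 × 1.0072847 / 1.0201135 = 0.6442943.

0.64429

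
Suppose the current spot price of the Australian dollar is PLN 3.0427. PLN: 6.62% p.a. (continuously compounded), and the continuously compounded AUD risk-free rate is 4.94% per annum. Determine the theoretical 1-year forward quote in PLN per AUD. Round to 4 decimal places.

3.0942

T = 1 year.
PLN accumulates by e^(0.0662×1) = 1.0684404.
Growth of 1 AUD over T: e^(0.0494×1) = 1.0506405.
So F = 3.0427 × 1.0684404 / 1.0506405 = 3.094249 (PLN/AUD).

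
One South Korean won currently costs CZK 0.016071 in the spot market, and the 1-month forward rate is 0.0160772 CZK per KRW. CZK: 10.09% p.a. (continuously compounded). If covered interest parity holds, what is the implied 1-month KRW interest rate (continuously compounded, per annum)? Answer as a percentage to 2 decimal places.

T = 1/12 years.
F/S = 0.0160772/0.016071 = 1.0003858 = (growth of CZK) / (growth of KRW).
CZK growth factor: e^(0.1009×1/12) = 1.0084438.
Hence g_KRW = 1.0080549.
r = ln(1.0080549)/(1/12) = 0.096272 → 9.63%.

9.63%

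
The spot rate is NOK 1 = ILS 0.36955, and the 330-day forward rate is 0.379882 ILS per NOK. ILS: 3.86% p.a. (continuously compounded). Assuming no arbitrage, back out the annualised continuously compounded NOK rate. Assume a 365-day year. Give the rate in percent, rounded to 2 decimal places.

0.81%

T = 330/365 years.
CIP gives F = S · g_ILS/g_NOK, so g_ILS/g_NOK = 0.379882/0.36955 = 1.0279583.
The ILS side grows by e^(0.0386×330/365) = 1.0355147.
That pins the NOK growth at 1.0073509.
r = ln(1.0073509)/(330/365) = 0.008101 → 0.81%.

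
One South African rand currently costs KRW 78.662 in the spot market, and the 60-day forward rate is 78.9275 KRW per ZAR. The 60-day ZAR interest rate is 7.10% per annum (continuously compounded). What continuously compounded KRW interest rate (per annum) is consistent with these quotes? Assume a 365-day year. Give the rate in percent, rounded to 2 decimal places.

9.15%

T = 60/365 years.
CIP gives F = S · g_KRW/g_ZAR, so g_KRW/g_ZAR = 78.9275/78.662 = 1.0033752.
ZAR growth factor: e^(0.0710×60/365) = 1.0117396.
So the KRW growth factor = 1.0151544.
Take logs: ln 1.0151544 / (60/365) = 0.091498, so 9.15%.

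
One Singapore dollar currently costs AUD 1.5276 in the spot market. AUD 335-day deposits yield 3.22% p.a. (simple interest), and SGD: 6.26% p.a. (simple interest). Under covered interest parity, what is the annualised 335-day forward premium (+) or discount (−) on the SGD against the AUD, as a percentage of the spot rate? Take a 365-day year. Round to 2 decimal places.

T = 335/365 years.
No-arbitrage forward: 1.5276 × 1.0295534 / 1.0574548 = 1.4872936 AUD/SGD.
Annualised premium = (F − S)/S × (1/T) = (1.4872936 − 1.5276)/1.5276 ÷ (335/365) = -2.87%.

-2.87%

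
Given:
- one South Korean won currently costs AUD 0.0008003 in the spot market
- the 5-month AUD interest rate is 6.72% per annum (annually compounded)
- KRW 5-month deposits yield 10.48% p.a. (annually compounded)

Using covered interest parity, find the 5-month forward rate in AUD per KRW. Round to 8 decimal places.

T = 5/12 years.
AUD growth factor: (1 + 0.0672)^(5/12) = 1.0274699.
KRW growth factor: (1 + 0.1048)^(5/12) = 1.0424011.
Forward (AUD per KRW) = 0.0008003 × 1.0274699 / 1.0424011 = 0.0007888366.

0.00078884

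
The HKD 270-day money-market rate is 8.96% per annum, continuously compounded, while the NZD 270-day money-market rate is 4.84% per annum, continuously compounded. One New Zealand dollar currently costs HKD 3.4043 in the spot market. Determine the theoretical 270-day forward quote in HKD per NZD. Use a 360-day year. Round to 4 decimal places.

T = 270/360 years.
HKD growth factor: e^(0.0896×270/360) = 1.0695094.
NZD accumulates by e^(0.0484×270/360) = 1.0369669.
Forward (HKD per NZD) = 3.4043 × 1.0695094 / 1.0369669 = 3.511135.

3.5111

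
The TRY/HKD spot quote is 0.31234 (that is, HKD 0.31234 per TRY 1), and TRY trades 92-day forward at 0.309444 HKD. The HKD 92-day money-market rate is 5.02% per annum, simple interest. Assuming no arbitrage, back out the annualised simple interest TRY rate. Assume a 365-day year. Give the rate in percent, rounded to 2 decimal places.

T = 92/365 years.
F/S = 0.309444/0.31234 = 0.9907281 = (growth of HKD) / (growth of TRY).
The HKD side grows by 1 + 0.0502×92/365 = 1.0126532.
Hence g_TRY = 1.0221303.
r = (1.0221303 − 1)/(92/365) = 0.087800 → 8.78%.

8.78%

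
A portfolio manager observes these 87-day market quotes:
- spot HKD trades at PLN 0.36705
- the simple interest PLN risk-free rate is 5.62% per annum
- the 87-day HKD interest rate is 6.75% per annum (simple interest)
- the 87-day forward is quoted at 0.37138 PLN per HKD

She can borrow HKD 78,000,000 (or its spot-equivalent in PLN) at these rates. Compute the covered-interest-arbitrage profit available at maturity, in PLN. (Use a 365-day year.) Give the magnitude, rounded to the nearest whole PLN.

PLN 420,286

T = 87/365 years.
Route A — deposit HKD, sell forward: 78,000,000 × 1.0160890411 × 0.37138 = PLN 29,433,701.55.
Route B — convert at spot, deposit PLN: 78,000,000 × 0.36705 × 1.0133956164 = PLN 29,013,415.16.
The quoted forward overvalues HKD, so borrow PLN, buy HKD at spot, deposit the HKD at 6.75%, and sell the proceeds forward at 0.37138.
The gap between the two covered legs is PLN 420,286.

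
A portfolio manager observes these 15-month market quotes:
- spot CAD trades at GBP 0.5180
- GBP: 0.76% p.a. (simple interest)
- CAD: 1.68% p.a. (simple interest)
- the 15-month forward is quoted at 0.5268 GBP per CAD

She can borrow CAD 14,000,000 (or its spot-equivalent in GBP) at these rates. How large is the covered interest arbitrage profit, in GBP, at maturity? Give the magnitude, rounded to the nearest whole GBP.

T = 15/12 years.
Invest the CAD and cover forward: 14,000,000 × 1.021000 × 0.5268 = GBP 7,530,079.20.
Convert at spot and invest in GBP: 14,000,000 × 0.5180 × 1.009500 = GBP 7,320,894.00.
The quoted forward overvalues CAD, so borrow GBP, buy CAD at spot, deposit the CAD at 1.68%, and sell the proceeds forward at 0.5268.
The gap between the two covered legs is GBP 209,185.

GBP 209,185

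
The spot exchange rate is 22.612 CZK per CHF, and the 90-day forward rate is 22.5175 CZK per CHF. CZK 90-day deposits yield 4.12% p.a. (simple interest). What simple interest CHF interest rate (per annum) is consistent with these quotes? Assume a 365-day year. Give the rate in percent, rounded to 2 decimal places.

T = 90/365 years.
By CIP, F/S equals the CZK-to-CHF growth ratio: 22.5175/22.612 = 0.9958208.
The CZK side grows by 1 + 0.0412×90/365 = 1.0101589.
Hence g_CHF = 1.0143983.
(1.0143983 − 1)/T = 0.058393, i.e. 5.84%.

5.84%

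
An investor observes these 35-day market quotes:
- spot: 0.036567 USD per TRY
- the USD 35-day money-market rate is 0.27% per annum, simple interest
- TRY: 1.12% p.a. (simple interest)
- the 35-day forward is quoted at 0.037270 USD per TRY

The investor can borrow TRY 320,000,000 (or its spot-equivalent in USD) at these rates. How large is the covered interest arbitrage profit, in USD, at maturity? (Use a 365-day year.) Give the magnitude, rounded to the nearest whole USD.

USD 234,739

T = 35/365 years.
Route A — deposit TRY, sell forward: 320,000,000 × 1.0010739726 × 0.037270 = USD 11,939,208.63.
Route B — convert at spot, deposit USD: 320,000,000 × 0.036567 × 1.0002589041 = USD 11,704,469.55.
The quoted forward overvalues TRY, so borrow USD, buy TRY at spot, deposit the TRY at 1.12%, and sell the proceeds forward at 0.037270.
The gap between the two covered legs is USD 234,739.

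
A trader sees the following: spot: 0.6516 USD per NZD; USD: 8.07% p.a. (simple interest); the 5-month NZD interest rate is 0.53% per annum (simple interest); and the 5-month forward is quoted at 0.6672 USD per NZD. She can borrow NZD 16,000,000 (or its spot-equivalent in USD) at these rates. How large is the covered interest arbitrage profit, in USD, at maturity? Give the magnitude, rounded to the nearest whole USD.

T = 5/12 years.
Route A — deposit NZD, sell forward: 16,000,000 × 1.0022083333 × 0.6672 = USD 10,698,774.40.
Route B — convert at spot, deposit USD: 16,000,000 × 0.6516 × 1.033625 = USD 10,776,160.80.
The quoted forward undervalues NZD, so borrow NZD, convert to USD at spot, deposit the USD at 8.07%, and buy NZD forward at 0.6672 to cover the loan.
Profit = 10,776,160.80 − 10,698,774.40 = USD 77,386.

USD 77,386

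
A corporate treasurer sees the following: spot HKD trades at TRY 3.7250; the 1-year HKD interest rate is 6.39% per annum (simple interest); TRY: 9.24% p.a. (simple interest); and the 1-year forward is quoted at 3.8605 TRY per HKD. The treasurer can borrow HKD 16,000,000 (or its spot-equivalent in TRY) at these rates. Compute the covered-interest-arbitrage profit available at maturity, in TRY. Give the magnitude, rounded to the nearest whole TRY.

T = 1 year.
Invest the HKD and cover forward: 16,000,000 × 1.063900 × 3.8605 = TRY 65,714,975.20.
Convert at spot and invest in TRY: 16,000,000 × 3.7250 × 1.092400 = TRY 65,107,040.00.
The quoted forward overvalues HKD, so borrow TRY, buy HKD at spot, deposit the HKD at 6.39%, and sell the proceeds forward at 3.8605.
Arbitrage profit = |65,714,975.20 − 65,107,040.00| = TRY 607,935.

TRY 607,935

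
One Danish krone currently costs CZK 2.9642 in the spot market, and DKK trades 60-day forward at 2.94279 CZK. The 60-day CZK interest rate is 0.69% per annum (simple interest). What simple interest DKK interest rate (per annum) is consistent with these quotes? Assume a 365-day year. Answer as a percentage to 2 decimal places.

5.12%

T = 60/365 years.
By CIP, F/S equals the CZK-to-DKK growth ratio: 2.94279/2.9642 = 0.9927771.
The CZK side grows by 1 + 0.0069×60/365 = 1.0011342.
Hence g_DKK = 1.0084179.
r = (1.0084179 − 1)/(60/365) = 0.051209 → 5.12%.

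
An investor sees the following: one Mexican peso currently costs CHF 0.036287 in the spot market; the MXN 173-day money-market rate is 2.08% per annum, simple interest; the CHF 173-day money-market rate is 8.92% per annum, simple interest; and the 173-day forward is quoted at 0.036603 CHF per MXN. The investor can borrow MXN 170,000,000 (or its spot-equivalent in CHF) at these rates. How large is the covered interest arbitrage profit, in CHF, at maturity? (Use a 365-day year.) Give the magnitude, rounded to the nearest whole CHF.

T = 173/365 years.
Route A — deposit MXN, sell forward: 170,000,000 × 1.00985863 × 0.036603 = CHF 6,283,855.42.
Route B — convert at spot, deposit CHF: 170,000,000 × 0.036287 × 1.042278356 = CHF 6,429,596.30.
The quoted forward undervalues MXN, so borrow MXN, convert to CHF at spot, deposit the CHF at 8.92%, and buy MXN forward at 0.036603 to cover the loan.
The gap between the two covered legs is CHF 145,741.

CHF 145,741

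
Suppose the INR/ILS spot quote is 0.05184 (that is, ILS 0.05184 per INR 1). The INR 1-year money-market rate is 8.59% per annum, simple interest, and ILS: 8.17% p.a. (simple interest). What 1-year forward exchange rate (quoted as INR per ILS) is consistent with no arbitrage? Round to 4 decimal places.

19.3650

T = 1 year.
ILS growth factor: 1 + 0.0817×1 = 1.081700.
Growth of 1 INR over T: 1 + 0.0859×1 = 1.085900.
So F = 0.05184 × 1.081700 / 1.085900 = 0.051639495 (ILS/INR).
Invert for INR per ILS: 1 / 0.051639495 = 19.3650.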